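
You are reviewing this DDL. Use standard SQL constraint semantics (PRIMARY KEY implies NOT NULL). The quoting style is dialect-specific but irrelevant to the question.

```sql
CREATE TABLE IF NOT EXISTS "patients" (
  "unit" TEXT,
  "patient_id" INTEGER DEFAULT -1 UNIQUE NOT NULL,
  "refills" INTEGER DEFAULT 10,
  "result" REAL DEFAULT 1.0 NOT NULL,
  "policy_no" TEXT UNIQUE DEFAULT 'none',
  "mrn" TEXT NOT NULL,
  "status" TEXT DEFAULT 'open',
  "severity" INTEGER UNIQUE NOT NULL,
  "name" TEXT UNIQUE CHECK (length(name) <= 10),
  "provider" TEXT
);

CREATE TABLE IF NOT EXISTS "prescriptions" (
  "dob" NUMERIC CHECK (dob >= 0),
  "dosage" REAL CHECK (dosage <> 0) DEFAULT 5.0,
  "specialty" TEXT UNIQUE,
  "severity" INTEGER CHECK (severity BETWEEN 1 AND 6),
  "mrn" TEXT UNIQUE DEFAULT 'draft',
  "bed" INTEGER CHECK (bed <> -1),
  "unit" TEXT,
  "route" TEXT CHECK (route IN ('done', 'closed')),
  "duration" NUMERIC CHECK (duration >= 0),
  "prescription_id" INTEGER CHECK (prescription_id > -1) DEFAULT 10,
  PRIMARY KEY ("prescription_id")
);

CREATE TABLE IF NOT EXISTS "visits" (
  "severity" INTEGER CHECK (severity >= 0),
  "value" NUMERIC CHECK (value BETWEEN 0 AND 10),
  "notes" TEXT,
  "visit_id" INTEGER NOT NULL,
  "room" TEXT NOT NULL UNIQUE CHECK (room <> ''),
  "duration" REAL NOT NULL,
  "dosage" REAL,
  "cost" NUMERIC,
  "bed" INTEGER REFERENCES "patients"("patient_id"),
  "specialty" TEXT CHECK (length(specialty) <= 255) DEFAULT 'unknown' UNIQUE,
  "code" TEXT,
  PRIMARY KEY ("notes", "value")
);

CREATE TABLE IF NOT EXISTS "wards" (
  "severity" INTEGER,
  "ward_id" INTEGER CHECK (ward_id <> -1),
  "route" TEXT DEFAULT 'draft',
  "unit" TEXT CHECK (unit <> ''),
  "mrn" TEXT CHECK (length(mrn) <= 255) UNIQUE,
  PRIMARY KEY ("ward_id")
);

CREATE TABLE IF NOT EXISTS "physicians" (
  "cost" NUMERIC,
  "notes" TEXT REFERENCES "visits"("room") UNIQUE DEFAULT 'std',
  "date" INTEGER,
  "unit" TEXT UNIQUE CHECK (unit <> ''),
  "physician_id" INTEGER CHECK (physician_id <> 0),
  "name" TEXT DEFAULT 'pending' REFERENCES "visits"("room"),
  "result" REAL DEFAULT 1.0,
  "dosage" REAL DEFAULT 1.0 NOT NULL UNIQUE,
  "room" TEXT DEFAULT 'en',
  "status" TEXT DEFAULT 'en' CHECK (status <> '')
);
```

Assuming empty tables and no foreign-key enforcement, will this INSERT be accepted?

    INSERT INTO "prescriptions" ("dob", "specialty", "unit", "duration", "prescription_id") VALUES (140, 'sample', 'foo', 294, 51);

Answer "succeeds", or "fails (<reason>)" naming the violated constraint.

succeeds

NOT NULL columns: prescription_id is supplied.
CHECK constraints: 140 satisfies (dob >= 0); 294 satisfies (duration >= 0); 51 satisfies (prescription_id > -1).
No constraint is violated.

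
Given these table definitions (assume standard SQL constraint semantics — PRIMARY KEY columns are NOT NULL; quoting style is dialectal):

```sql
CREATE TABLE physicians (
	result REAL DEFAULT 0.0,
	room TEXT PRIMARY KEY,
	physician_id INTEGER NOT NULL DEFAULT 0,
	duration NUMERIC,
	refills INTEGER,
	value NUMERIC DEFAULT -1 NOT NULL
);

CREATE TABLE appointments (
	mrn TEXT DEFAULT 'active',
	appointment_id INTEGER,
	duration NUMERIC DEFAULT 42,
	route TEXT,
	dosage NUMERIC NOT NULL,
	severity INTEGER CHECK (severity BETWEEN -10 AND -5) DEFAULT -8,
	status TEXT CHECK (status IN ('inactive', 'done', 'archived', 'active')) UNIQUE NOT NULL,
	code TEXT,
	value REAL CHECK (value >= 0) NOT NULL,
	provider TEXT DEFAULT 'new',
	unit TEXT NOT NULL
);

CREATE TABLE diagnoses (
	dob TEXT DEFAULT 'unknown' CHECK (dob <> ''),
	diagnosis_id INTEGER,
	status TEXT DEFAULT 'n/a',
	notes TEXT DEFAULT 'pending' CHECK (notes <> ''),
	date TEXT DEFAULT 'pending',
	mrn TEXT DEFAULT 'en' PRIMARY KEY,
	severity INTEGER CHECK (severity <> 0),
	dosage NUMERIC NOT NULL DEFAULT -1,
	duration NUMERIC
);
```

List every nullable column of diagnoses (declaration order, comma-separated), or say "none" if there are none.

- dob: CHECK does not forbid NULL (a CHECK constraint passes when its expression is NULL) → nullable.
- diagnosis_id: no NOT NULL constraint applies → nullable.
- status: DEFAULT only fills an omitted column; an explicit NULL is still allowed → nullable.
- notes: CHECK does not forbid NULL (a CHECK constraint passes when its expression is NULL) → nullable.
- date: DEFAULT only fills an omitted column; an explicit NULL is still allowed → nullable.
- mrn: part of the PRIMARY KEY, which implies NOT NULL → not nullable.
- severity: CHECK does not forbid NULL (a CHECK constraint passes when its expression is NULL) → nullable.
- dosage: declared NOT NULL → not nullable.
- duration: no NOT NULL constraint applies → nullable.

dob, diagnosis_id, status, notes, date, severity, duration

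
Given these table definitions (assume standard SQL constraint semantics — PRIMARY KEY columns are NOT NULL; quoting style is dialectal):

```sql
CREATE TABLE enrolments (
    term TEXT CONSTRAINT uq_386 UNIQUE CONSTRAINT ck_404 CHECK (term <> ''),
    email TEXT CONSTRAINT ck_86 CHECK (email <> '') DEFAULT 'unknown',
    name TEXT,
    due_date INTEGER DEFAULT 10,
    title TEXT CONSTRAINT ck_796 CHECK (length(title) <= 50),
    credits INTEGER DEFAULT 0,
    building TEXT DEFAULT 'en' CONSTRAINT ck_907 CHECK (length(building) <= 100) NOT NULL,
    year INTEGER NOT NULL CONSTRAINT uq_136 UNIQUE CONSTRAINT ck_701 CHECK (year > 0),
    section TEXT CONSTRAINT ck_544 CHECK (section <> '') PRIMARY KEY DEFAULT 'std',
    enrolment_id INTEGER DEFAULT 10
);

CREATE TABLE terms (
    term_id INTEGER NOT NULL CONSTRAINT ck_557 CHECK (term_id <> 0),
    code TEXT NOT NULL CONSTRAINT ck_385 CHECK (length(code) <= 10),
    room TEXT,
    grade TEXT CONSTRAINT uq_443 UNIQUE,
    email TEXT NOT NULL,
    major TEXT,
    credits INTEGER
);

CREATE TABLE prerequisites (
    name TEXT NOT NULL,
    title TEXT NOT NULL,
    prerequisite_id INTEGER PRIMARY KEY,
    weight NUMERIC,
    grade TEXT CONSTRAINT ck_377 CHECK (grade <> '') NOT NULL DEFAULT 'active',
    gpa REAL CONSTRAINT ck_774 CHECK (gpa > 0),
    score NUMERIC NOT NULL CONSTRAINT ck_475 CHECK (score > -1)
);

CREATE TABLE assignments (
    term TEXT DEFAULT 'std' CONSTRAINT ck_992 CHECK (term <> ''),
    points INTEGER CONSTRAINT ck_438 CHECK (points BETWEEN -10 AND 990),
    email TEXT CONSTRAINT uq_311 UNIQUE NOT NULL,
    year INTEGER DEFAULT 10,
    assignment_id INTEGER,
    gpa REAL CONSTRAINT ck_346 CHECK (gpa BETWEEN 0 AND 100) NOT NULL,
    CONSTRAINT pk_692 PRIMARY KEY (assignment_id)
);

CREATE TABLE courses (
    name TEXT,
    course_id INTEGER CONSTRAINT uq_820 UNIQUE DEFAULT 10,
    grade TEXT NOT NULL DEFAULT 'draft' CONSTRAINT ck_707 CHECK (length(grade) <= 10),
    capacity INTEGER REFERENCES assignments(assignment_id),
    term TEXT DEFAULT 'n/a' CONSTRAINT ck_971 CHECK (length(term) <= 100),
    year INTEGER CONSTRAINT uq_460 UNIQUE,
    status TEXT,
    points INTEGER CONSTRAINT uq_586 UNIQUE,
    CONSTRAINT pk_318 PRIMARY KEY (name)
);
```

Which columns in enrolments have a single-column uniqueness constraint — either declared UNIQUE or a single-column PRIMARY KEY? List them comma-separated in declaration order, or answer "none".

- term: declared UNIQUE → unique.
- email: no UNIQUE or single-column PK constraint.
- name: no UNIQUE or single-column PK constraint.
- due_date: no UNIQUE or single-column PK constraint.
- title: no UNIQUE or single-column PK constraint.
- credits: no UNIQUE or single-column PK constraint.
- building: no UNIQUE or single-column PK constraint.
- year: declared UNIQUE → unique.
- section: single-column PRIMARY KEY → unique.
- enrolment_id: no UNIQUE or single-column PK constraint.

term, year, section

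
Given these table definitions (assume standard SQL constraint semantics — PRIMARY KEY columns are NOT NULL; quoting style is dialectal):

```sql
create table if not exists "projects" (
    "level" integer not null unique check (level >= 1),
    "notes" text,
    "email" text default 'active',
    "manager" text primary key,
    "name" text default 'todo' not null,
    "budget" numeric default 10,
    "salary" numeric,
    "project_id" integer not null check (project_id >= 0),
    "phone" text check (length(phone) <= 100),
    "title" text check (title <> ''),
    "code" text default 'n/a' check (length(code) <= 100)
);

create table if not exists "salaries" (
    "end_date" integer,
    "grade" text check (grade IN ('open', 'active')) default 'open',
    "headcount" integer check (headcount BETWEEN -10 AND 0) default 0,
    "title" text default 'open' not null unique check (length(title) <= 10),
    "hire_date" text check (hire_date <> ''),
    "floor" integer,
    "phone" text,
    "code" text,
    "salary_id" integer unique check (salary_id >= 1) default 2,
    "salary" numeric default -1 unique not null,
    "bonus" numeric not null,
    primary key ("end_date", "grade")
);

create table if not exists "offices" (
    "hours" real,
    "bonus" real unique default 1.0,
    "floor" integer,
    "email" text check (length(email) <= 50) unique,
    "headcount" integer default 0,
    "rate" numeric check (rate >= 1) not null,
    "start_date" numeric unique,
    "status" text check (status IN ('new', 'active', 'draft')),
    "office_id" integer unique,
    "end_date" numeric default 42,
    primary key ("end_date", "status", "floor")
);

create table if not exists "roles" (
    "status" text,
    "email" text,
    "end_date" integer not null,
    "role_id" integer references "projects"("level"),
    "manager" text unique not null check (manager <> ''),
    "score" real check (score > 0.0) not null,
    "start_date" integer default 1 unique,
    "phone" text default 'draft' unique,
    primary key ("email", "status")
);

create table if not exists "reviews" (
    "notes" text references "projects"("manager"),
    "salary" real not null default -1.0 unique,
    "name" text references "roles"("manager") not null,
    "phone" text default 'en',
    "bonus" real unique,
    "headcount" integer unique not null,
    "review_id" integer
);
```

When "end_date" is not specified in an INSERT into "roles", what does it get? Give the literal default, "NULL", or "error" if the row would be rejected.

error

end_date has no DEFAULT clause.
Omitting it would insert NULL, but it is declared NOT NULL, so the INSERT fails.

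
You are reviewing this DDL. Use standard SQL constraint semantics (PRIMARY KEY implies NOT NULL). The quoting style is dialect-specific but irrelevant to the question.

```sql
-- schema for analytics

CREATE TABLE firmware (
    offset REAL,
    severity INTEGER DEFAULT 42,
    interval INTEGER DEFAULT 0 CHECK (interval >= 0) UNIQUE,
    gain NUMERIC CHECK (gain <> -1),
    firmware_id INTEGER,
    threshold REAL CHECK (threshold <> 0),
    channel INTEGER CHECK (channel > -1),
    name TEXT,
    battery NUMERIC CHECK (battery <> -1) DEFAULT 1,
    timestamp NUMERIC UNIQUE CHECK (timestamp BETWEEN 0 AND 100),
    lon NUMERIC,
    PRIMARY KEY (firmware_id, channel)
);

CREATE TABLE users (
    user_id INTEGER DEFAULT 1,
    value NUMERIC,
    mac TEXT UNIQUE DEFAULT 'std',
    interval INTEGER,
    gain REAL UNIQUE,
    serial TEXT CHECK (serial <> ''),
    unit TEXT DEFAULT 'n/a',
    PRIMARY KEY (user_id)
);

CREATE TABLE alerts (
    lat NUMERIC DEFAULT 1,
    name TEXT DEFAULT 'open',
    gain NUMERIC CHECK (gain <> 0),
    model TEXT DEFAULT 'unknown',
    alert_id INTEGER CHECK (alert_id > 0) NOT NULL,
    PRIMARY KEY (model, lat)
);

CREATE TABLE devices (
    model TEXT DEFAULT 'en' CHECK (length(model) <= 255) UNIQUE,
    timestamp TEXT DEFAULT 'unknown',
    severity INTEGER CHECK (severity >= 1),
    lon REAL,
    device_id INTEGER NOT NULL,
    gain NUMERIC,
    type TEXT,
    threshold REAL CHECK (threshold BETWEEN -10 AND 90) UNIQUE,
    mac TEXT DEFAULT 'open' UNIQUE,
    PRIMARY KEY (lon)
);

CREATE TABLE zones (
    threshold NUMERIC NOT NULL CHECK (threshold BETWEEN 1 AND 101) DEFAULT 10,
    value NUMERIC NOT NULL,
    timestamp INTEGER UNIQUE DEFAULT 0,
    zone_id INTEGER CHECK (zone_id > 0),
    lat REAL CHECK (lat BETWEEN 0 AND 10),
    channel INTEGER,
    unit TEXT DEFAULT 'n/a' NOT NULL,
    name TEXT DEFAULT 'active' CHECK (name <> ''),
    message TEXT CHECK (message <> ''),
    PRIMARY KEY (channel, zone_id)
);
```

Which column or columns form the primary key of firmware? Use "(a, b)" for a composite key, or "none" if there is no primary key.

(firmware_id, channel)

A table-level PRIMARY KEY clause names 2 columns: firmware_id, channel.
This is a composite key — the combination is unique, not each column individually.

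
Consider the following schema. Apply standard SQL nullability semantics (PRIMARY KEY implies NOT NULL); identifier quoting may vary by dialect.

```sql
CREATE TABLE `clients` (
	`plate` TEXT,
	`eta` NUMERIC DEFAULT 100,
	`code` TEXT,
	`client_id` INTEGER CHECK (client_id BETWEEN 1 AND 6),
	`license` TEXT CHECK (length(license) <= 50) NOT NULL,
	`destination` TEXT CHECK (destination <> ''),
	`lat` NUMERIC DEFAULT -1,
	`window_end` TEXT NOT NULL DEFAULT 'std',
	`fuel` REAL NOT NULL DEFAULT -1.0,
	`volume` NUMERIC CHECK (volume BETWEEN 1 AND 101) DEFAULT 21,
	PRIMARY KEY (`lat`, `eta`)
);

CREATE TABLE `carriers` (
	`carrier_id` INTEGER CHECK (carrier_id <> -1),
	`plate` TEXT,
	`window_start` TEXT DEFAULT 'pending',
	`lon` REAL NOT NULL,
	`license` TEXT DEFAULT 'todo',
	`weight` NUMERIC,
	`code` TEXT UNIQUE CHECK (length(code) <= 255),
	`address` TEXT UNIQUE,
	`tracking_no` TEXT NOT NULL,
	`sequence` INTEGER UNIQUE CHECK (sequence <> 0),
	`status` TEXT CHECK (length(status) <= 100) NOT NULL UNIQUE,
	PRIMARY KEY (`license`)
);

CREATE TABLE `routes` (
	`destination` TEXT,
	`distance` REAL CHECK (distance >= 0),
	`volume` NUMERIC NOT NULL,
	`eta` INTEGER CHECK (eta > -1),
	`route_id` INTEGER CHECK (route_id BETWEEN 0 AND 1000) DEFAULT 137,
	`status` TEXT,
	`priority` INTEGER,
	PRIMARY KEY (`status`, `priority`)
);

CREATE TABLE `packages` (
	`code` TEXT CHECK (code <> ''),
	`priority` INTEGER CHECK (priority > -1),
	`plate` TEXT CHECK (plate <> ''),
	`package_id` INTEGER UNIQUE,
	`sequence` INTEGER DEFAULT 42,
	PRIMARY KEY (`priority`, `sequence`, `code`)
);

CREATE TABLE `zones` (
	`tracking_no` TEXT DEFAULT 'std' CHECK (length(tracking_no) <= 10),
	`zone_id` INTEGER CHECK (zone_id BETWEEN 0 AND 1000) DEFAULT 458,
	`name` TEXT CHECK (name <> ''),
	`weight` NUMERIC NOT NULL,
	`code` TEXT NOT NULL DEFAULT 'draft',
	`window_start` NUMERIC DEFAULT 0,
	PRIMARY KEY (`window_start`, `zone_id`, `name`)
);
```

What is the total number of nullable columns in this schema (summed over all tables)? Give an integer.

19

clients: 5 nullable (plate, code, client_id, destination, volume — PK (lat, eta) and explicit NOT NULL columns excluded).
carriers: 7 nullable (carrier_id, plate, window_start, weight, code, address, sequence — PK (license) and explicit NOT NULL columns excluded).
routes: 4 nullable (destination, distance, eta, route_id — PK (status, priority) and explicit NOT NULL columns excluded).
packages: 2 nullable (plate, package_id — PK (priority, sequence, code) and explicit NOT NULL columns excluded).
zones: 1 nullable (tracking_no — PK (window_start, zone_id, name) and explicit NOT NULL columns excluded).
Total: 5 + 7 + 4 + 2 + 1 = 19.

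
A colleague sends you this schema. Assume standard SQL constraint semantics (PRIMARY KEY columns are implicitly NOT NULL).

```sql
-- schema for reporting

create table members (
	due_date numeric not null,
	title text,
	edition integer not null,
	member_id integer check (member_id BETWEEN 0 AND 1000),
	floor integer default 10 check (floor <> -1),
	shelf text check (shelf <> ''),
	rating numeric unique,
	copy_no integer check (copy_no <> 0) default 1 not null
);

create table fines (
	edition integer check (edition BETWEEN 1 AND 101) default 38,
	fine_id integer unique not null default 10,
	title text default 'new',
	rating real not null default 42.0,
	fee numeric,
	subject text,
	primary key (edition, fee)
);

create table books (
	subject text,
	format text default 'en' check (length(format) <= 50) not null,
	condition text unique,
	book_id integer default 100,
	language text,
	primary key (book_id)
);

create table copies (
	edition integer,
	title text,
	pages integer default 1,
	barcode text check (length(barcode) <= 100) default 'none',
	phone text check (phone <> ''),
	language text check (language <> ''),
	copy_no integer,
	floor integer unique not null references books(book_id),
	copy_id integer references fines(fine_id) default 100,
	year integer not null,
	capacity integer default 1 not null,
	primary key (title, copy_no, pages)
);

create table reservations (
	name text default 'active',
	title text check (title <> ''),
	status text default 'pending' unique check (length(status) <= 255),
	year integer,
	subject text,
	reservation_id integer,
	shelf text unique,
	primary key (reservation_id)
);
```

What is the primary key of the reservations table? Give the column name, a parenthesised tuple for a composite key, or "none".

reservation_id

reservation_id is declared PRIMARY KEY as a table-level PRIMARY KEY clause.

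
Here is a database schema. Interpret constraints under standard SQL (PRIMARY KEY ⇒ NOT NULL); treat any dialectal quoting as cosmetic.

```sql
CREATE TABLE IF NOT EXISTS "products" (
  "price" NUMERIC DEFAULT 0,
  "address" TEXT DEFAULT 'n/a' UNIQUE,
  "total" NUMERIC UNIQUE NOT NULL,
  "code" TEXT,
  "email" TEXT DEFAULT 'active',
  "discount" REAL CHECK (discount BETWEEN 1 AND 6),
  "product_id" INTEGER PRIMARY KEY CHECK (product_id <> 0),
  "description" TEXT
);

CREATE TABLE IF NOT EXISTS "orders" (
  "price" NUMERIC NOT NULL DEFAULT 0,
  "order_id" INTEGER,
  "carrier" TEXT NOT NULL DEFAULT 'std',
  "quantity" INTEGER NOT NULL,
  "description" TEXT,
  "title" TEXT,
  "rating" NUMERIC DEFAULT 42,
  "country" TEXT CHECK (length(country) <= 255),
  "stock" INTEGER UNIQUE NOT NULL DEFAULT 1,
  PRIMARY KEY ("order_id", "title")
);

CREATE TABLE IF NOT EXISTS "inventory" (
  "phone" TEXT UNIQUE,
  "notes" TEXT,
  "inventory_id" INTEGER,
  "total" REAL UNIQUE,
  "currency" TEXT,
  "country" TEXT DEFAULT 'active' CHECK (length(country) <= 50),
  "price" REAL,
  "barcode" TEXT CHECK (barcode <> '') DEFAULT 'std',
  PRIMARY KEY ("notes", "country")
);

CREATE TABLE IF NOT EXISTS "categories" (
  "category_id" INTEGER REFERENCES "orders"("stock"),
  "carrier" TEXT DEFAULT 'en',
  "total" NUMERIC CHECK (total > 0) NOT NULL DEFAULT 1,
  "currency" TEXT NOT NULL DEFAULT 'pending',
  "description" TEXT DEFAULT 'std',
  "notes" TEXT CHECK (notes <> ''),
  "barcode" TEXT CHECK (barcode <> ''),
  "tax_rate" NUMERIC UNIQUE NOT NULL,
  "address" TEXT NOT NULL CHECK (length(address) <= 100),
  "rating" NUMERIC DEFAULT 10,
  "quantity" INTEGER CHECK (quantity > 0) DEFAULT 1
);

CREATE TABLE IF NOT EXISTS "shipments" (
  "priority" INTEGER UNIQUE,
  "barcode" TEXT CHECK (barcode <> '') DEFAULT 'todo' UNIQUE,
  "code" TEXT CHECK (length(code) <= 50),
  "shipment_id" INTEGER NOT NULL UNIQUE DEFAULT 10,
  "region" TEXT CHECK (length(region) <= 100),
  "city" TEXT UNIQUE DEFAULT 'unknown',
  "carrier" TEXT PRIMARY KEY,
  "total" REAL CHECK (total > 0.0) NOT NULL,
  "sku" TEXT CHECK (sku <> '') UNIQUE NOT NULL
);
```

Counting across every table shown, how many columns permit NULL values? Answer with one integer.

27

products: 6 nullable (price, address, code, email, discount, description — PK (product_id) and explicit NOT NULL columns excluded).
orders: 3 nullable (description, rating, country — PK (order_id, title) and explicit NOT NULL columns excluded).
inventory: 6 nullable (phone, inventory_id, total, currency, price, barcode — PK (notes, country) and explicit NOT NULL columns excluded).
categories: 7 nullable (category_id, carrier, description, notes, barcode, rating, quantity — PK none and explicit NOT NULL columns excluded).
shipments: 5 nullable (priority, barcode, code, region, city — PK (carrier) and explicit NOT NULL columns excluded).
Total: 6 + 3 + 6 + 7 + 5 = 27.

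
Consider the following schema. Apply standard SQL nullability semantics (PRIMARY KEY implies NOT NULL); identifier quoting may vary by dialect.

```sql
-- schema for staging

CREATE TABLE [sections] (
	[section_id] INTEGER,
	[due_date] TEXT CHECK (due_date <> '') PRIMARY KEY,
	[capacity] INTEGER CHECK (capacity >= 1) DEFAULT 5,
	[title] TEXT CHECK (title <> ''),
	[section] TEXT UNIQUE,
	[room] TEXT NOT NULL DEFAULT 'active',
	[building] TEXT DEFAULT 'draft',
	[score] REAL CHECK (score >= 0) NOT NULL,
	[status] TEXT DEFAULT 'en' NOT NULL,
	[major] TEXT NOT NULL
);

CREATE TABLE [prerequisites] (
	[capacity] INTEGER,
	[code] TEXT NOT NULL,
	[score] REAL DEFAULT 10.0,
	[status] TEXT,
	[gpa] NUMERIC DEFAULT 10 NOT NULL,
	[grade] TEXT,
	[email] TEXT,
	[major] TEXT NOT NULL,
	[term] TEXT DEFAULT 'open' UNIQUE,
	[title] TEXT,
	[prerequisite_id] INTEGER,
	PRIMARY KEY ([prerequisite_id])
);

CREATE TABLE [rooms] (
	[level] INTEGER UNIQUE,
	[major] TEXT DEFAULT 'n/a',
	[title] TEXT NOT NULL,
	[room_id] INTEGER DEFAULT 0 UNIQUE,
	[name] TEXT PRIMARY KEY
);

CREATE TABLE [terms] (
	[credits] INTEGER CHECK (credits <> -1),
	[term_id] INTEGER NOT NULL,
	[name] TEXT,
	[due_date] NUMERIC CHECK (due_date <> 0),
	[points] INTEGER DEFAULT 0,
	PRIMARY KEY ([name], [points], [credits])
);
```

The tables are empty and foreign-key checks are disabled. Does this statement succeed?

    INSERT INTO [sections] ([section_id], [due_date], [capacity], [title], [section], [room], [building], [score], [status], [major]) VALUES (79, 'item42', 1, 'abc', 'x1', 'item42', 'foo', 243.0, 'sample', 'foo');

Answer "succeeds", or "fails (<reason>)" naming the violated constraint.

succeeds

NOT NULL columns: due_date is supplied; major is supplied; room is supplied; score is supplied; status is supplied.
CHECK constraints: 'item42' satisfies (due_date <> ''); 1 satisfies (capacity >= 1); 'abc' satisfies (title <> ''); 243.0 satisfies (score >= 0).
No constraint is violated.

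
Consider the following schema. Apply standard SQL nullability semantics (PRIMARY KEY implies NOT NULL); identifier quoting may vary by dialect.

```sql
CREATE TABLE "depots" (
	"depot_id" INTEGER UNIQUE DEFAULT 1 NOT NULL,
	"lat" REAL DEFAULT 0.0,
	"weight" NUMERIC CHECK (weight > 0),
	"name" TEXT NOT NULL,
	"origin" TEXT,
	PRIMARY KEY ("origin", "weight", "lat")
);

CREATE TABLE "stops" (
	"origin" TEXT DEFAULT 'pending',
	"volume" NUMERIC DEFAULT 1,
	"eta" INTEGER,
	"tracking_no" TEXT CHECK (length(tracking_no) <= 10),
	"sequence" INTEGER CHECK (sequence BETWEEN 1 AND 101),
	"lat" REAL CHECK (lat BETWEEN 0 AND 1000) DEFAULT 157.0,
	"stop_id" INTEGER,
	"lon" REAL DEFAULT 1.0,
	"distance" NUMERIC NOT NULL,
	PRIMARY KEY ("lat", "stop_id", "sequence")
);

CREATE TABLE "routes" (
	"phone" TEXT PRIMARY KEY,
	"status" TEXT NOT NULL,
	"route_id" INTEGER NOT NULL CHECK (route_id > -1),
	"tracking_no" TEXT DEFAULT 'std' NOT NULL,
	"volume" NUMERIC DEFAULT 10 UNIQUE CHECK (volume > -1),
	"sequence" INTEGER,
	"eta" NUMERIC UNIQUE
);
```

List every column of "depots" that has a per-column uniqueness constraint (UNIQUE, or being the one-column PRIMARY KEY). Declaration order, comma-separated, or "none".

depot_id

- depot_id: declared UNIQUE → unique.
- lat: part of a composite PRIMARY KEY — only the tuple is unique, not this column on its own.
- weight: part of a composite PRIMARY KEY — only the tuple is unique, not this column on its own.
- name: no UNIQUE or single-column PK constraint.
- origin: part of a composite PRIMARY KEY — only the tuple is unique, not this column on its own.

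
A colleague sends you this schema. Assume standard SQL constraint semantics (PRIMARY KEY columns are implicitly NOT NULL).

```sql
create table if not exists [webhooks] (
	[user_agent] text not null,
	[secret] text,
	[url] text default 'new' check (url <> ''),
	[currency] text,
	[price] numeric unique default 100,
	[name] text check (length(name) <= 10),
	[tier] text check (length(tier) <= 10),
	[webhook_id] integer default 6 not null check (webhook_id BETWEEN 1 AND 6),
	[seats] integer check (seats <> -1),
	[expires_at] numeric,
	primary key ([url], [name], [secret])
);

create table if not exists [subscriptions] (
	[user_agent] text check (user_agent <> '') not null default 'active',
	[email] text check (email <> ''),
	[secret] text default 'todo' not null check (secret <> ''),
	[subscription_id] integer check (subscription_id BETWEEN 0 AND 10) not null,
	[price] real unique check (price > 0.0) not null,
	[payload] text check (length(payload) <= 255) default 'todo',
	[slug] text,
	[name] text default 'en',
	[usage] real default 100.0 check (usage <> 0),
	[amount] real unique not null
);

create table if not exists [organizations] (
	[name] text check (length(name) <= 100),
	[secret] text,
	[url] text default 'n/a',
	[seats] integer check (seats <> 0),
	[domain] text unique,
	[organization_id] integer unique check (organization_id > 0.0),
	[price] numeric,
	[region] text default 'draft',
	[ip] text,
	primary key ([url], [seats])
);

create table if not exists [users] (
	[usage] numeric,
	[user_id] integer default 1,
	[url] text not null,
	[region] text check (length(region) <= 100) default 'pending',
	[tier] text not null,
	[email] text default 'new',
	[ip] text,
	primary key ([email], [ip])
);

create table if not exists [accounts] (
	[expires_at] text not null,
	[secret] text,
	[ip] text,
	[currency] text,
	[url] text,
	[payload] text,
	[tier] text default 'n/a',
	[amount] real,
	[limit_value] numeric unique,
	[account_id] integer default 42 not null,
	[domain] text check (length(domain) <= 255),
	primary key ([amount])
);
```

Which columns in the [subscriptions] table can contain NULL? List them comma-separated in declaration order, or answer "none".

email, payload, slug, name, usage

- user_agent: declared NOT NULL → not nullable.
- email: CHECK does not forbid NULL (a CHECK constraint passes when its expression is NULL) → nullable.
- secret: declared NOT NULL → not nullable.
- subscription_id: declared NOT NULL → not nullable.
- price: declared NOT NULL → not nullable.
- payload: CHECK does not forbid NULL (a CHECK constraint passes when its expression is NULL) → nullable.
- slug: no NOT NULL constraint applies → nullable.
- name: DEFAULT only fills an omitted column; an explicit NULL is still allowed → nullable.
- usage: CHECK does not forbid NULL (a CHECK constraint passes when its expression is NULL) → nullable.
- amount: declared NOT NULL → not nullable.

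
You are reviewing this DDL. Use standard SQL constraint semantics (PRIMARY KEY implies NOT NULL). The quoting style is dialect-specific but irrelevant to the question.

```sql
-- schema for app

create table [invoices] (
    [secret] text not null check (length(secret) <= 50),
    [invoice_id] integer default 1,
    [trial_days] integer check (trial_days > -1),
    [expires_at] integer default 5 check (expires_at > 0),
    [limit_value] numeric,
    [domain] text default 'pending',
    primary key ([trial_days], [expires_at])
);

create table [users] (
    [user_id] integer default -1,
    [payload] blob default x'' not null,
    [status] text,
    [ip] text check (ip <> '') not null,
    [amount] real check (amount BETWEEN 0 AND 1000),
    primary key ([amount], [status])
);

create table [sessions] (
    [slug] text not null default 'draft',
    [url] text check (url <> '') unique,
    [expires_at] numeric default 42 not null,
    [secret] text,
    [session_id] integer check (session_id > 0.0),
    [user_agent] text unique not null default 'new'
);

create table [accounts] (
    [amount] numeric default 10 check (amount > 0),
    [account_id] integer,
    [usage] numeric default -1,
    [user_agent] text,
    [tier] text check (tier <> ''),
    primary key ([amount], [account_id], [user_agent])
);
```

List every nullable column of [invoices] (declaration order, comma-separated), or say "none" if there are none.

invoice_id, limit_value, domain

- secret: declared NOT NULL → not nullable.
- invoice_id: DEFAULT only fills an omitted column; an explicit NULL is still allowed → nullable.
- trial_days: part of the PRIMARY KEY, which implies NOT NULL → not nullable.
- expires_at: part of the PRIMARY KEY, which implies NOT NULL → not nullable.
- limit_value: no NOT NULL constraint applies → nullable.
- domain: DEFAULT only fills an omitted column; an explicit NULL is still allowed → nullable.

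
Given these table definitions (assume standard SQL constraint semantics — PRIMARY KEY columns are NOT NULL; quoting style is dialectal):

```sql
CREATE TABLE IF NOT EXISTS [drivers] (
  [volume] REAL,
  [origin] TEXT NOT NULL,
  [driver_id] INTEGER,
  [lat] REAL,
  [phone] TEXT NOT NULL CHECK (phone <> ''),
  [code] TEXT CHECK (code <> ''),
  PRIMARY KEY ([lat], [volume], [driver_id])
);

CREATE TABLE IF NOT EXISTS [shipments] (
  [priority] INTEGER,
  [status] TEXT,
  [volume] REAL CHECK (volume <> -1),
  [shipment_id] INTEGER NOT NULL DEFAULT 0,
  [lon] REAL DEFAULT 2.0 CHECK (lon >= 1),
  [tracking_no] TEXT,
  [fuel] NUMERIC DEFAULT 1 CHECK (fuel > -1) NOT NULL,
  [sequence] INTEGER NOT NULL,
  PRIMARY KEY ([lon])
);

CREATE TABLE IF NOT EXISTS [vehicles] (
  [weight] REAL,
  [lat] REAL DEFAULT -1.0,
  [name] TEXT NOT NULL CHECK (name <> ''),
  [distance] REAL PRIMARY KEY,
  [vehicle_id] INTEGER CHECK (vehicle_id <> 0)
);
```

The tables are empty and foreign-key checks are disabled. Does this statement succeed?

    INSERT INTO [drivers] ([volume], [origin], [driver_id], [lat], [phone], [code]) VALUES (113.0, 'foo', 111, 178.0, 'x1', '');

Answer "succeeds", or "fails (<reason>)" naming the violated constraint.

The value '' for code violates CHECK (code <> '').

fails (CHECK on code)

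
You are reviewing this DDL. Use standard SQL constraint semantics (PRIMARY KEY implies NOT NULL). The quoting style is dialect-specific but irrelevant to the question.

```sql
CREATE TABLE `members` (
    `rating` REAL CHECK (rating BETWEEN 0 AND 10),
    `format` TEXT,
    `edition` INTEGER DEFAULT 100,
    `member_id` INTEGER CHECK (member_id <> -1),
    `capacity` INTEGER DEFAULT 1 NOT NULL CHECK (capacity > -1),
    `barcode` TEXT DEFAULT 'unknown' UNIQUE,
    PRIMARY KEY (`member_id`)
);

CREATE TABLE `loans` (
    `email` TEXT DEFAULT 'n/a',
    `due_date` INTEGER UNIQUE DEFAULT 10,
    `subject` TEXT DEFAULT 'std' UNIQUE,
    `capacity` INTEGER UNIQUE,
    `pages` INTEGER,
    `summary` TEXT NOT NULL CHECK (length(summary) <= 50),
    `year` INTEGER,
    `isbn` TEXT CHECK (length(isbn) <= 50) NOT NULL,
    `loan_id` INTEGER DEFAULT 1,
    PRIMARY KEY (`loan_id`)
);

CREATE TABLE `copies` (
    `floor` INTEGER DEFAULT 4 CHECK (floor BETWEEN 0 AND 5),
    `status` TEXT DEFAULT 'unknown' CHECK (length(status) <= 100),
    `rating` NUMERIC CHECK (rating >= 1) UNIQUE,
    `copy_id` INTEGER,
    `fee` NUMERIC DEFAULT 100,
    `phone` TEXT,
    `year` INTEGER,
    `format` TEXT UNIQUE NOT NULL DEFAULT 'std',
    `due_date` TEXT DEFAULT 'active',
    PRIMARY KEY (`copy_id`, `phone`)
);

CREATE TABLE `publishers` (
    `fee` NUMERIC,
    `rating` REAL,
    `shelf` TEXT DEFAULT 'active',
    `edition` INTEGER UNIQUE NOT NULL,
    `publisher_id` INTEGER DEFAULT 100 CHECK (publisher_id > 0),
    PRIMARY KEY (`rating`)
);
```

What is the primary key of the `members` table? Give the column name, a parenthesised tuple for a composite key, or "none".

member_id is declared PRIMARY KEY as a table-level PRIMARY KEY clause.

member_id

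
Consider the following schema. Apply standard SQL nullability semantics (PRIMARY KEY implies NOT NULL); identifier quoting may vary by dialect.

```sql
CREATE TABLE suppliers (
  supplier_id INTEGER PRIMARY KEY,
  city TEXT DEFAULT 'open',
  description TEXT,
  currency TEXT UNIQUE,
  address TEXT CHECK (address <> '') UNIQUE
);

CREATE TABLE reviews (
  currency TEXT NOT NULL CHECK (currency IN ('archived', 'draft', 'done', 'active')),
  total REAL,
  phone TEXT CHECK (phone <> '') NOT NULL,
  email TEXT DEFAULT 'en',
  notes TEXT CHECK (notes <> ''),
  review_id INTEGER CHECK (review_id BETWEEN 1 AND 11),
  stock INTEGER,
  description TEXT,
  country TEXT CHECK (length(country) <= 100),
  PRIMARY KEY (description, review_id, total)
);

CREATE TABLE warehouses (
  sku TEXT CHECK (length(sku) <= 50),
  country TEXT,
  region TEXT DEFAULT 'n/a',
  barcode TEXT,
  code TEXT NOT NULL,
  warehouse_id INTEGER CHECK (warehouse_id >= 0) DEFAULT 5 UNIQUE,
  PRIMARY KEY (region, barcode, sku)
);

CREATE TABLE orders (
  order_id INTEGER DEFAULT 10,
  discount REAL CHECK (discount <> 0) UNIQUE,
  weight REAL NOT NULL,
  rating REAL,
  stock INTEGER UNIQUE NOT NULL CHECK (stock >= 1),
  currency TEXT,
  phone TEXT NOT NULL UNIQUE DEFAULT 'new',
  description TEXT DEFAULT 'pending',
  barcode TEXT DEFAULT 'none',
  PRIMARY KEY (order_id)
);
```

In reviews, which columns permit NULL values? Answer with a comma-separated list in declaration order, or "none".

email, notes, stock, country

- currency: declared NOT NULL → not nullable.
- total: part of the PRIMARY KEY, which implies NOT NULL → not nullable.
- phone: declared NOT NULL → not nullable.
- email: DEFAULT only fills an omitted column; an explicit NULL is still allowed → nullable.
- notes: CHECK does not forbid NULL (a CHECK constraint passes when its expression is NULL) → nullable.
- review_id: part of the PRIMARY KEY, which implies NOT NULL → not nullable.
- stock: no NOT NULL constraint applies → nullable.
- description: part of the PRIMARY KEY, which implies NOT NULL → not nullable.
- country: CHECK does not forbid NULL (a CHECK constraint passes when its expression is NULL) → nullable.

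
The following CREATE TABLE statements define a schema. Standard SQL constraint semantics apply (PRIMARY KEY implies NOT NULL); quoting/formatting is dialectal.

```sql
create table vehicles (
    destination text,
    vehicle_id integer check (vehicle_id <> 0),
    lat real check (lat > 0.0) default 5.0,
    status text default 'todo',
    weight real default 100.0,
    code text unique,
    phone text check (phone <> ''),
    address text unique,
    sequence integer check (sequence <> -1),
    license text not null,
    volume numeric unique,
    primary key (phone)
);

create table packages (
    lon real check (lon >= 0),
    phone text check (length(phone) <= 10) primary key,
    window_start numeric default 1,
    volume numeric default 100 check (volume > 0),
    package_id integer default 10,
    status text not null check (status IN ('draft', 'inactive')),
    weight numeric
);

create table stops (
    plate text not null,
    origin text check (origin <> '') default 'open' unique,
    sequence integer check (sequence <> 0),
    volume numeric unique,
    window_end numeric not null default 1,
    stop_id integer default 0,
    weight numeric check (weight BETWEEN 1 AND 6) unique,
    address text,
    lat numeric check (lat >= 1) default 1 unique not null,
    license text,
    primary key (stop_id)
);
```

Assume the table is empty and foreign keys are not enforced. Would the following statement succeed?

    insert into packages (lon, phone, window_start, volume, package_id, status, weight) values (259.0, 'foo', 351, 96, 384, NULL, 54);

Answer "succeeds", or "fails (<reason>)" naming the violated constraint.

status is explicitly set to NULL, but status is declared NOT NULL.

fails (NOT NULL on status)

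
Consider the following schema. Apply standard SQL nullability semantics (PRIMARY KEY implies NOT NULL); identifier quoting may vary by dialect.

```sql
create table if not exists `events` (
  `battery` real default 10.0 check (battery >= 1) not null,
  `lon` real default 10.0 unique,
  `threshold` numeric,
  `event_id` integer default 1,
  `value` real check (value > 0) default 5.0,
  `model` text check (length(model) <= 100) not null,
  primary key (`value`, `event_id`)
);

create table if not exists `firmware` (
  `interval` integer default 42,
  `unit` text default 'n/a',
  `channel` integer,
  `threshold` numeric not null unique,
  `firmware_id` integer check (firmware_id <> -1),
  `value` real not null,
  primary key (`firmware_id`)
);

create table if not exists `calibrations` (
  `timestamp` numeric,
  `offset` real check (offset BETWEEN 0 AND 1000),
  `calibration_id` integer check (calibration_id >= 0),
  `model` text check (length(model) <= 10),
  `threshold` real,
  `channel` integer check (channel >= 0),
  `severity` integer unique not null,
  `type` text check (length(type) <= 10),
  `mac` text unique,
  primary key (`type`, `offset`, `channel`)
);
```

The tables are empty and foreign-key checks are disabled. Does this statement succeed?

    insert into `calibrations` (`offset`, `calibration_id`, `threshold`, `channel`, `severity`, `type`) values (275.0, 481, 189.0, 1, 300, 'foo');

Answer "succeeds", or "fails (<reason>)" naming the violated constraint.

NOT NULL columns: channel is supplied; offset is supplied; severity is supplied; type is supplied.
CHECK constraints: 275.0 satisfies (offset BETWEEN 0 AND 1000); 481 satisfies (calibration_id >= 0); 1 satisfies (channel >= 0); 'foo' satisfies (length(type) <= 10).
No constraint is violated.

succeeds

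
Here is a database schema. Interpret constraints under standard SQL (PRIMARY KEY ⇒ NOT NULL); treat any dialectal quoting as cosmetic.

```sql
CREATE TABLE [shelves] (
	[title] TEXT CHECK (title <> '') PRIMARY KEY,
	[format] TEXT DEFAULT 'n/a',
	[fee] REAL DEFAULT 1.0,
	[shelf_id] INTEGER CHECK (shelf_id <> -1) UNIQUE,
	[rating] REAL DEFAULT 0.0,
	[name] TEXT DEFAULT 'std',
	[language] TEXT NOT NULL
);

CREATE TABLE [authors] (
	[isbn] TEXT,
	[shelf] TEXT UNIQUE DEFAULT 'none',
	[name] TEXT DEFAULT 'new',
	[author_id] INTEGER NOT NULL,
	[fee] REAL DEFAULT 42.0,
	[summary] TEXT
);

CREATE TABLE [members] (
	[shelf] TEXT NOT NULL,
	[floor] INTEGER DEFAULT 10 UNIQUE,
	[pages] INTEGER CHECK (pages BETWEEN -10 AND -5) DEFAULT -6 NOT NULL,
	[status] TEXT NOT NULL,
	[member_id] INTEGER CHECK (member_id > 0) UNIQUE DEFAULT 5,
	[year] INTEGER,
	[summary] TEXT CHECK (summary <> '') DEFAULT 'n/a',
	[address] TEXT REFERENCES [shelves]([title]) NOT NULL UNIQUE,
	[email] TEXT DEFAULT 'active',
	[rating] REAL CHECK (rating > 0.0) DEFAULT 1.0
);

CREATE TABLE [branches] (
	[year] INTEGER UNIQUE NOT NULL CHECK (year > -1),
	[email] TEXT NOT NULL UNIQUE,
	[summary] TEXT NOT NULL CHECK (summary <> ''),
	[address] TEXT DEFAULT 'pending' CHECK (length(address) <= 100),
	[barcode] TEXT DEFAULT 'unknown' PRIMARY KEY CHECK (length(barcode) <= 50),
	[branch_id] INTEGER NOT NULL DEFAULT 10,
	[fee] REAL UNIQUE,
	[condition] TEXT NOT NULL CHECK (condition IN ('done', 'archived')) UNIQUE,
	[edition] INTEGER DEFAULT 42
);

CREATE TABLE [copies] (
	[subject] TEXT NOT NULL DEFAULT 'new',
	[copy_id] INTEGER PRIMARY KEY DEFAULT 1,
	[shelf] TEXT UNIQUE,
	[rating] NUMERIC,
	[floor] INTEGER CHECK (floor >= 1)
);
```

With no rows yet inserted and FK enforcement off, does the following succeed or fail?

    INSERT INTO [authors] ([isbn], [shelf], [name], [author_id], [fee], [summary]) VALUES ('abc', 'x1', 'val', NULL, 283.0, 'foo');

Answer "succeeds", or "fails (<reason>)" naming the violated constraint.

fails (NOT NULL on author_id)

author_id is explicitly set to NULL, but author_id is declared NOT NULL.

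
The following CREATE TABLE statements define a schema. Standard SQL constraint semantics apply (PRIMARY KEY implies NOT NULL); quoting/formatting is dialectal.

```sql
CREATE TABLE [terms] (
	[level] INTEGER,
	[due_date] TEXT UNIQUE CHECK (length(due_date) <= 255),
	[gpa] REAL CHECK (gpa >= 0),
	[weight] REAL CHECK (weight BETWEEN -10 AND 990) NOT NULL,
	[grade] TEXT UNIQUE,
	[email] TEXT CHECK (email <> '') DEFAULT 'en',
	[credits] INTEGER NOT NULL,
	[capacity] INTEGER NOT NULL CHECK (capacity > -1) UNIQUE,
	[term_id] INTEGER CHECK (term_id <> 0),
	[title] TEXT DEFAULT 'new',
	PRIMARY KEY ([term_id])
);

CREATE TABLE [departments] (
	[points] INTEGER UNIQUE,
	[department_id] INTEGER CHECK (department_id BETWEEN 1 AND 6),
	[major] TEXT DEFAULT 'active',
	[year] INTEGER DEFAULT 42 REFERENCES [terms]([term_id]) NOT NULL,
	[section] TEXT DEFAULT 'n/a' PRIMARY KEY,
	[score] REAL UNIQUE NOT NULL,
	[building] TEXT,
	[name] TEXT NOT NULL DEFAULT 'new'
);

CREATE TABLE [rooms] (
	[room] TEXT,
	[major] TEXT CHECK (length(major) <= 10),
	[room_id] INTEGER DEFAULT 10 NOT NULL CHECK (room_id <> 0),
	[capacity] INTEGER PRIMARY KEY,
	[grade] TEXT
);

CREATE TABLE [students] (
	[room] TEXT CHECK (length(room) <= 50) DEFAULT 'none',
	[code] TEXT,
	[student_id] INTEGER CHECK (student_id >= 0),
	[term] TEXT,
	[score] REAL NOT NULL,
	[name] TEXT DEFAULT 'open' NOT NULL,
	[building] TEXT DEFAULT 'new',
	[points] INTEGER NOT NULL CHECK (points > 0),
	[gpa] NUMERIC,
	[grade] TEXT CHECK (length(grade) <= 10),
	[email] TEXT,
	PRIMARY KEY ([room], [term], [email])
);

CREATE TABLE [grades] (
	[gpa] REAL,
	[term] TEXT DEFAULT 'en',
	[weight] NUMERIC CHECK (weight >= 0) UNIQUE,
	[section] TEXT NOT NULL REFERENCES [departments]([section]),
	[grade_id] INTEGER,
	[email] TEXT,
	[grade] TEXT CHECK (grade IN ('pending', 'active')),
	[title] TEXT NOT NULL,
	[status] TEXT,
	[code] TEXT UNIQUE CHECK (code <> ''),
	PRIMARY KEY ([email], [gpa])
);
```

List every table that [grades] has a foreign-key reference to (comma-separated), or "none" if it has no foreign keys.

- section REFERENCES departments(section).

departments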